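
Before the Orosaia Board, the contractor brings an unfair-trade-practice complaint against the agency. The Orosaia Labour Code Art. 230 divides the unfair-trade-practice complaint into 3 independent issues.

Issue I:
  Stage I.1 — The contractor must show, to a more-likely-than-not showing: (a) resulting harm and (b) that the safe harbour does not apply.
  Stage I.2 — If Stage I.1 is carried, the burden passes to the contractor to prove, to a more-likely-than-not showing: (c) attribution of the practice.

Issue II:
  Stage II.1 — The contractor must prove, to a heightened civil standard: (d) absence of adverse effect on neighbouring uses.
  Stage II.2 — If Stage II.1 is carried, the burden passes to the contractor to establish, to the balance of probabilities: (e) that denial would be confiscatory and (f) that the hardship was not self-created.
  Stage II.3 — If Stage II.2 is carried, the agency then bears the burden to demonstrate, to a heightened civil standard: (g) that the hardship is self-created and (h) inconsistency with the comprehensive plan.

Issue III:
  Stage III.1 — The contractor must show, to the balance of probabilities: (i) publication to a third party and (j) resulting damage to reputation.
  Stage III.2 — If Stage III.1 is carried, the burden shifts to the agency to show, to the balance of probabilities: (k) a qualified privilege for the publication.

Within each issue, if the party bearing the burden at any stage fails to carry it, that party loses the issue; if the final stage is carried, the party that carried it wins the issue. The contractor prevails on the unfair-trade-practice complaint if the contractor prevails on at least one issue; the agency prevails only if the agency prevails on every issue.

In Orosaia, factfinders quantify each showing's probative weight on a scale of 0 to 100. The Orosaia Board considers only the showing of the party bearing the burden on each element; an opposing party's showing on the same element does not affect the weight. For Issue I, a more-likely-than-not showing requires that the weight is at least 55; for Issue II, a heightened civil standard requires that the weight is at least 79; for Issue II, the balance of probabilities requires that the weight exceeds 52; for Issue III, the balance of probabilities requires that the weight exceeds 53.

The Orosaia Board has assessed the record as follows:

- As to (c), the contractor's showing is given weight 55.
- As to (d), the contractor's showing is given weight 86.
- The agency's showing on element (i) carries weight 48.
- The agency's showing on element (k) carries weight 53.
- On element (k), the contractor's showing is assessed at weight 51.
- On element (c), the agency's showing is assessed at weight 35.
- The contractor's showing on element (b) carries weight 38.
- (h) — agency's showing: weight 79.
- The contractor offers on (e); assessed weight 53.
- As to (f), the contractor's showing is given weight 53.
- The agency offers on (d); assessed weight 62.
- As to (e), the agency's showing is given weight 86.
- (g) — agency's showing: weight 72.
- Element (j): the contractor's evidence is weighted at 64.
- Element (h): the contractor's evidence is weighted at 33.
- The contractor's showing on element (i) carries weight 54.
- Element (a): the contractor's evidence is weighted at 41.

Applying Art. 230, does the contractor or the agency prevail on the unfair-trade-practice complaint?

— Issue I —
Stage I.1 — burden on contractor; standard: a more-likely-than-not showing (weight is at least 55).
    (a): 41 < 55 [not met]
    (b): 38 < 55 [not met]
  Not every element is met, so the contractor fails to carry Stage I.1.
The agency prevails on this issue.
— Issue II —
Stage II.1 (contractor, a heightened civil standard, weight is at least 79): (d) 86 (agency's 62 disregarded) ≥ 79 — meets.
  Stage II.1 carried; the burden remains with the contractor.
Stage II.2 (contractor, the balance of probabilities, weight exceeds 52): (e) 53 (agency's 86 disregarded) > 52 — meets; (f) 53 > 52 — meets.
  Stage II.2 is satisfied; the onus moves to the agency.
Stage II.3 (agency, a heightened civil standard, weight is at least 79): (g) 72 < 79 — fails; (h) 79 (contractor's 33 disregarded) ≥ 79 — meets.
  Stage II.3 not carried; the agency fails its burden.
So the contractor prevails on this issue.
— Issue III —
At Stage III.1 the contractor must meet the balance of probabilities (weight exceeds 53): on (i) the weight is 54 (the agency's 48 is given no effect), > 53, so (i) meets the standard; on (j) the weight is 64, > 53, so (j) meets the standard.
  The contractor carries Stage III.1; the agency now bears the burden.
At Stage III.2 the agency must meet the balance of probabilities (weight exceeds 53): on (k) the weight is 53 (the contractor's 51 is given no effect), which does not exceed 53, so (k) does not meet the standard.
  Stage III.2 not carried; the agency fails its burden.
The contractor prevails on this issue.
Per-issue: Issue I → agency; Issue II → contractor; Issue III → contractor. The contractor must prevail on at least one issue; overall, the contractor prevails.

contractor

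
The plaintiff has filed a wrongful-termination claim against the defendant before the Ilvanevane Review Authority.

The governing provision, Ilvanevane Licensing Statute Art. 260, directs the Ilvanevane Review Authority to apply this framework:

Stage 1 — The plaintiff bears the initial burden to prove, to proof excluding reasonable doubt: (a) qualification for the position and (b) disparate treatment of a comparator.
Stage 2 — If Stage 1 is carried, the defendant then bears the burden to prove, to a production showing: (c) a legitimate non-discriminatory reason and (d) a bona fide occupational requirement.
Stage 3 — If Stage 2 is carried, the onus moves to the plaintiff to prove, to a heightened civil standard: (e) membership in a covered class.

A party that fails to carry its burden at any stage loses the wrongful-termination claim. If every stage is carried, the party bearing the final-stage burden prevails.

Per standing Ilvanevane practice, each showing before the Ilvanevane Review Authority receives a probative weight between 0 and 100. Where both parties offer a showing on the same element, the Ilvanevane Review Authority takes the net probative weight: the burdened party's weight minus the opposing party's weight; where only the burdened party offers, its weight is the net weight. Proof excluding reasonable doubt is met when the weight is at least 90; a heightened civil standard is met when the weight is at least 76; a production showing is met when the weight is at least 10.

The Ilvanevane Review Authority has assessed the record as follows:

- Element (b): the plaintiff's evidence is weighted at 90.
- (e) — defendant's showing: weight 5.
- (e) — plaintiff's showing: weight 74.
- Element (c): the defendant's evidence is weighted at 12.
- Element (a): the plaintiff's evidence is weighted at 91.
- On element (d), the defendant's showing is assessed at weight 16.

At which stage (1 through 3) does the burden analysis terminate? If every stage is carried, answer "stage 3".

At Stage 1 the plaintiff must meet proof excluding reasonable doubt (weight is at least 90): on (a) the weight is 91, ≥ 90, so (a) meets the standard; on (b) the weight is 90, ≥ 90, so (b) meets the standard.
  The plaintiff carries Stage 1; the defendant now bears the burden.
At Stage 2 the defendant must meet a production showing (weight is at least 10): on (c) the weight is 12, which does reach 10, so (c) meets the standard; on (d) the weight is 16, ≥ 10, so (d) meets the standard.
  Stage 2 is satisfied; the onus moves to the plaintiff.
At Stage 3 the plaintiff must meet a heightened civil standard (weight is at least 76): on (e) the weight is 74 less the opposing 5 gives net 69, < 76, so (e) does not meet the standard.
  Stage 3 not carried; the plaintiff fails its burden.
The defendant prevails.

stage 3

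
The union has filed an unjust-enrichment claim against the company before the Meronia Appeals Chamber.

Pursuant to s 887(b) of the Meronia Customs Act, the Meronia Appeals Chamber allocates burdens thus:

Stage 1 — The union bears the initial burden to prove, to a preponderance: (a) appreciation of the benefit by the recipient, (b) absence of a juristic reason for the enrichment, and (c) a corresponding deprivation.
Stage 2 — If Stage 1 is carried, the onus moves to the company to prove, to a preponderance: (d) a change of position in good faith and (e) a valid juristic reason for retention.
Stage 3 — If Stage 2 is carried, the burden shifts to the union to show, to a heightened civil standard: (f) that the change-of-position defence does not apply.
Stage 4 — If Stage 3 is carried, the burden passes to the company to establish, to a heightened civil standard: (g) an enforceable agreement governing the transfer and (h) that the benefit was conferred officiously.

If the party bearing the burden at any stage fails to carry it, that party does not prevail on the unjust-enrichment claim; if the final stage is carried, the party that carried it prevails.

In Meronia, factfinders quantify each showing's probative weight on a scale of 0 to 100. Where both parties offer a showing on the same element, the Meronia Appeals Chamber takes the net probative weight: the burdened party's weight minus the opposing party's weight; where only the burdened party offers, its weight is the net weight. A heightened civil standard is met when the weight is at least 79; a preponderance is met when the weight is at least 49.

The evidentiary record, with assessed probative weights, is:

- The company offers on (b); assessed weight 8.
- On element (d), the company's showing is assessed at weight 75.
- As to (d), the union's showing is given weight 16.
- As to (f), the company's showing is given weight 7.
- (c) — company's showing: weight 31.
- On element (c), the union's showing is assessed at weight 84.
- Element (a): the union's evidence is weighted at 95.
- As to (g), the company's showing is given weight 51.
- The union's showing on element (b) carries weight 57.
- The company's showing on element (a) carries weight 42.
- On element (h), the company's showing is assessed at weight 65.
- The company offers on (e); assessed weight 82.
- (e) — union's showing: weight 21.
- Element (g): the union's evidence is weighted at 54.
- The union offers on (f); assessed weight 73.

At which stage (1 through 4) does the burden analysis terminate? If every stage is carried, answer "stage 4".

At Stage 1 the union must meet a preponderance (weight is at least 49): on (a) the weight is 95 less the opposing 42 gives net 53, ≥ 49, so (a) meets the standard; on (b) the weight is 57 less the opposing 8 gives net 49, which does reach 49, so (b) meets the standard; on (c) the weight is 84 less the opposing 31 gives net 53, ≥ 49, so (c) meets the standard.
  Stage 1 carried; the burden shifts to the company.
At Stage 2 the company must meet a preponderance (weight is at least 49): on (d) the weight is 75 less the opposing 16 gives net 59, which does reach 49, so (d) meets the standard; on (e) the weight is 82 less the opposing 21 gives net 61, which does reach 49, so (e) meets the standard.
  Stage 2 is satisfied; the onus moves to the union.
At Stage 3 the union must meet a heightened civil standard (weight is at least 79): on (f) the weight is 73 less the opposing 7 gives net 66, which does not reach 79, so (f) does not meet the standard.
  Not every element is met, so the union fails to carry Stage 3.
So the company prevails.

stage 3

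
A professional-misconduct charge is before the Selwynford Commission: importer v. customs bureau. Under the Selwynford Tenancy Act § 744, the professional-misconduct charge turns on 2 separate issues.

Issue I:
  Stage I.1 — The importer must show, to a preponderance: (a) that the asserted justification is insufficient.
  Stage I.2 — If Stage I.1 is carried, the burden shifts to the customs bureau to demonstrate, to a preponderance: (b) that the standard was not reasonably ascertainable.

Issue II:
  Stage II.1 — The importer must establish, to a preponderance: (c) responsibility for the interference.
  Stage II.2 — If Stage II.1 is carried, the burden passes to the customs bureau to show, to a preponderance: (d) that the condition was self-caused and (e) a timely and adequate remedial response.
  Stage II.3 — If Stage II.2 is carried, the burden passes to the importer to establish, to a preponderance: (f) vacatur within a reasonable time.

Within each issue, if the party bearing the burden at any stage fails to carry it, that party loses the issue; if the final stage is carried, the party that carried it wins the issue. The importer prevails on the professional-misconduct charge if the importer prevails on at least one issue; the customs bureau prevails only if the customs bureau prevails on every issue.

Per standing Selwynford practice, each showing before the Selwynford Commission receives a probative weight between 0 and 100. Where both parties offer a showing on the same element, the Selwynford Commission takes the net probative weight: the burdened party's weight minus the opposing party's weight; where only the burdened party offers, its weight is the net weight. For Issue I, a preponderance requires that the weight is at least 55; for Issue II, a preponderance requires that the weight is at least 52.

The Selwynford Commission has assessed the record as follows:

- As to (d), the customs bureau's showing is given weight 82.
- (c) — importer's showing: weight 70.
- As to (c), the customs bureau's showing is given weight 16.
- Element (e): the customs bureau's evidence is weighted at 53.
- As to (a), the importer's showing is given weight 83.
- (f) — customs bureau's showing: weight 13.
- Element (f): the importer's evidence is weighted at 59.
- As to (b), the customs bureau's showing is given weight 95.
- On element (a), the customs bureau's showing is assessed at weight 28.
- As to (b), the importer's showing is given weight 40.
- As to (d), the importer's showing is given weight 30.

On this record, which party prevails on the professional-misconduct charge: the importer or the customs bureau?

— Issue I —
Stage I.1 — burden on importer; standard: a preponderance (weight is at least 55).
    (a): 83 − 28 = 55 ≥ 55 [met]
  The importer carries Stage I.1; the customs bureau now bears the burden.
Stage I.2 — burden on customs bureau; standard: a preponderance (weight is at least 55).
    (b): 95 − 40 = 55 ≥ 55 [met]
  The customs bureau carries the last stage.
All stages carried — the customs bureau prevails on this issue.
— Issue II —
Stage II.1 (importer, a preponderance, weight is at least 52): (c) net 70−16=54 ≥ 52 — meets.
  All elements met. The burden passes to the customs bureau.
Stage II.2 (customs bureau, a preponderance, weight is at least 52): (d) net 82−30=52 ≥ 52 — meets; (e) 53 ≥ 52 — meets.
  The customs bureau carries Stage II.2; the importer now bears the burden.
Stage II.3 (importer, a preponderance, weight is at least 52): (f) net 59−13=46 < 52 — fails.
  Not every element is met, so the importer fails to carry Stage II.3.
The analysis ends at Stage II.3; the customs bureau prevails on this issue.
Per-issue: Issue I → customs bureau; Issue II → customs bureau. The importer must prevail on at least one issue; overall, the customs bureau prevails.

customs bureau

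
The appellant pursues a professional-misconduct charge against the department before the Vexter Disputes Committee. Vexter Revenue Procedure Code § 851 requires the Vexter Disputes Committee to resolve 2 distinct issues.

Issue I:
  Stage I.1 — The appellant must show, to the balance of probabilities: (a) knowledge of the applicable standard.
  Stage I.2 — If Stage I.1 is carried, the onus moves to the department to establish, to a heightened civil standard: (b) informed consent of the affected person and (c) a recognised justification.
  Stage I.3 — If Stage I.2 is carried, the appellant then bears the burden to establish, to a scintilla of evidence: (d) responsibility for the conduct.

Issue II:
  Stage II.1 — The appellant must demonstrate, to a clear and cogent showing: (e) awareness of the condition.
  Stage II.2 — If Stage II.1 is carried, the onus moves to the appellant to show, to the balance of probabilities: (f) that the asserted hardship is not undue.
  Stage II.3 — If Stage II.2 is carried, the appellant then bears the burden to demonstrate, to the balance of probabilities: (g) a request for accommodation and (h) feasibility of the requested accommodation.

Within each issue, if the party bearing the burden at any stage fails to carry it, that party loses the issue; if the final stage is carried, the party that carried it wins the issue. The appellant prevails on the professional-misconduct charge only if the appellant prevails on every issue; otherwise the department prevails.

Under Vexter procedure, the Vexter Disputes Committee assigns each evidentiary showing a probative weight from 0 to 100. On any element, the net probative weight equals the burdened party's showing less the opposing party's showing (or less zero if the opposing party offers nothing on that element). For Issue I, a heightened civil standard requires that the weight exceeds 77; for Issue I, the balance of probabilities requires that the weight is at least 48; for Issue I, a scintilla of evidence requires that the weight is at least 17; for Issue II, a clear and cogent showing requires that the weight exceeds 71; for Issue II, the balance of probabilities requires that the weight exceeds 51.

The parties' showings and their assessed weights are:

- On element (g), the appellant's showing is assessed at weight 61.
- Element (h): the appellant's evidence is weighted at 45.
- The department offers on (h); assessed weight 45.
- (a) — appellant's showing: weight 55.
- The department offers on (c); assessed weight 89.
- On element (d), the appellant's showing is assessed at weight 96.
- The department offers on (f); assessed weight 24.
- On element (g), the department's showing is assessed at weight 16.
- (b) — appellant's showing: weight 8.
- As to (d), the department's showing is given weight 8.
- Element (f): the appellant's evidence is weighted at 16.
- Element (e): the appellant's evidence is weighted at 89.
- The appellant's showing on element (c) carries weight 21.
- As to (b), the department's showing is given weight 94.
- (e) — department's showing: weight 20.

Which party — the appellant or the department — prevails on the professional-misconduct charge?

— Issue I —
Stage I.1 (appellant, the balance of probabilities, weight is at least 48): (a) 55 ≥ 48 — meets.
  All elements met. The burden passes to the department.
Stage I.2 (department, a heightened civil standard, weight exceeds 77): (b) net 94−8=86 > 77 — meets; (c) net 89−21=68 ≤ 77 — fails.
  Not every element is met, so the department fails to carry Stage I.2.
The analysis ends at Stage I.2; the appellant prevails on this issue.
— Issue II —
At Stage II.1 the appellant must meet a clear and cogent showing (weight exceeds 71): on (e) the weight is 89 less the opposing 20 gives net 69, which does not exceed 71, so (e) does not meet the standard.
  Stage II.1 not carried; the appellant fails its burden.
The department prevails on this issue.
Per-issue: Issue I → appellant; Issue II → department. The appellant must prevail on every issue; overall, the department prevails.

department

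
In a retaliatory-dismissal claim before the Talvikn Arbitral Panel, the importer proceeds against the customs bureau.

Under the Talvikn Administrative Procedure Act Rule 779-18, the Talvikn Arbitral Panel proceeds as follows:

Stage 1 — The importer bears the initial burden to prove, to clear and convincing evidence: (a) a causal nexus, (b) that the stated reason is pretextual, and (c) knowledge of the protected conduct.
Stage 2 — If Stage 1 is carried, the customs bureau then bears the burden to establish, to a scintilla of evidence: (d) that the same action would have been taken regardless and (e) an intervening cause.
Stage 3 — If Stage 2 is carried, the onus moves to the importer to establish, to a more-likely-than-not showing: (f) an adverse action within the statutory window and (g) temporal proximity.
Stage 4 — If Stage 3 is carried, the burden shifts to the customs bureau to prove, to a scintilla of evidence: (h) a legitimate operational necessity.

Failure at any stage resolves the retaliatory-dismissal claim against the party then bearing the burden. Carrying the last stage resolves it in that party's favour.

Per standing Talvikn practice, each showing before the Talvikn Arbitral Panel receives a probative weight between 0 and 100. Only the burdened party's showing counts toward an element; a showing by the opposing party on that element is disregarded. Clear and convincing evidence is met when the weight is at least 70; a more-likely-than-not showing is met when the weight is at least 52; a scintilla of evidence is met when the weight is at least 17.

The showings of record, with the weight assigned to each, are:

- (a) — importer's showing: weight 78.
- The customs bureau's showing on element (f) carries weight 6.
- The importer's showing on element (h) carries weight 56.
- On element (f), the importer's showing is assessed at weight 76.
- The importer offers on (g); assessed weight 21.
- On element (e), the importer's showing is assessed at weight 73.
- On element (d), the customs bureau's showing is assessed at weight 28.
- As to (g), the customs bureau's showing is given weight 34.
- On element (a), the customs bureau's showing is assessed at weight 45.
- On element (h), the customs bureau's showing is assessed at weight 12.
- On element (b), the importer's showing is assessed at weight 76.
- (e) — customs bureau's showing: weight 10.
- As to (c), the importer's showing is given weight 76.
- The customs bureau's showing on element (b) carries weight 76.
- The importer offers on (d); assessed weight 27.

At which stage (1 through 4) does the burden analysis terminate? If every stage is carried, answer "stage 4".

Stage 1 (importer, clear and convincing evidence, weight is at least 70): (a) 78 (customs bureau's 45 disregarded) ≥ 70 — meets; (b) 76 (customs bureau's 76 disregarded) ≥ 70 — meets; (c) 76 ≥ 70 — meets.
  Stage 1 carried; the burden shifts to the customs bureau.
Stage 2 (customs bureau, a scintilla of evidence, weight is at least 17): (d) 28 (importer's 27 disregarded) ≥ 17 — meets; (e) 10 (importer's 73 disregarded) < 17 — fails.
  Stage 2 not carried; the customs bureau fails its burden.
The importer prevails.

stage 2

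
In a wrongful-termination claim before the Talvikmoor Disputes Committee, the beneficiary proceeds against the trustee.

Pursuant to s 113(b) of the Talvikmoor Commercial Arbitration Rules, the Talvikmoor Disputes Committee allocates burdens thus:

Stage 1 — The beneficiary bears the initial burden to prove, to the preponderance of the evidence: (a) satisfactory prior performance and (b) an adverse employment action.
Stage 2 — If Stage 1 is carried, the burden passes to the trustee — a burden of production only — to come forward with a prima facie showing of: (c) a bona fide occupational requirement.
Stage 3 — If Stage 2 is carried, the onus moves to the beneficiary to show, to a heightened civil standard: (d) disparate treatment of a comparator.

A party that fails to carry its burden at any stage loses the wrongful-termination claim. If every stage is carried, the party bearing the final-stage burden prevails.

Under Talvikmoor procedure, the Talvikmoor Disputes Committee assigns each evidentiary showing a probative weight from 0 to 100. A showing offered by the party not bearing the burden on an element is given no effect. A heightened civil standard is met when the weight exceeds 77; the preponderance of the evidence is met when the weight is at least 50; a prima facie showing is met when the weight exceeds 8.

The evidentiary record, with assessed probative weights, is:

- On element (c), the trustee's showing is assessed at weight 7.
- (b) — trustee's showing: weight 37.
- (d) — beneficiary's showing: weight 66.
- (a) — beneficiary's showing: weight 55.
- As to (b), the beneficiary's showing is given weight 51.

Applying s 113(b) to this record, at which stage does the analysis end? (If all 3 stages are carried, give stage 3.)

stage 2

At Stage 1 the beneficiary must meet the preponderance of the evidence (weight is at least 50): on (a) the weight is 55, which does reach 50, so (a) meets the standard; on (b) the weight is 51 (the trustee's 37 is given no effect), ≥ 50, so (b) meets the standard.
  Stage 1 carried; the burden shifts to the trustee.
At Stage 2 the trustee must meet a prima facie showing (weight exceeds 8): on (c) the weight is 7, which does not exceed 8, so (c) does not meet the standard.
  The trustee does not carry Stage 2.
So the beneficiary prevails.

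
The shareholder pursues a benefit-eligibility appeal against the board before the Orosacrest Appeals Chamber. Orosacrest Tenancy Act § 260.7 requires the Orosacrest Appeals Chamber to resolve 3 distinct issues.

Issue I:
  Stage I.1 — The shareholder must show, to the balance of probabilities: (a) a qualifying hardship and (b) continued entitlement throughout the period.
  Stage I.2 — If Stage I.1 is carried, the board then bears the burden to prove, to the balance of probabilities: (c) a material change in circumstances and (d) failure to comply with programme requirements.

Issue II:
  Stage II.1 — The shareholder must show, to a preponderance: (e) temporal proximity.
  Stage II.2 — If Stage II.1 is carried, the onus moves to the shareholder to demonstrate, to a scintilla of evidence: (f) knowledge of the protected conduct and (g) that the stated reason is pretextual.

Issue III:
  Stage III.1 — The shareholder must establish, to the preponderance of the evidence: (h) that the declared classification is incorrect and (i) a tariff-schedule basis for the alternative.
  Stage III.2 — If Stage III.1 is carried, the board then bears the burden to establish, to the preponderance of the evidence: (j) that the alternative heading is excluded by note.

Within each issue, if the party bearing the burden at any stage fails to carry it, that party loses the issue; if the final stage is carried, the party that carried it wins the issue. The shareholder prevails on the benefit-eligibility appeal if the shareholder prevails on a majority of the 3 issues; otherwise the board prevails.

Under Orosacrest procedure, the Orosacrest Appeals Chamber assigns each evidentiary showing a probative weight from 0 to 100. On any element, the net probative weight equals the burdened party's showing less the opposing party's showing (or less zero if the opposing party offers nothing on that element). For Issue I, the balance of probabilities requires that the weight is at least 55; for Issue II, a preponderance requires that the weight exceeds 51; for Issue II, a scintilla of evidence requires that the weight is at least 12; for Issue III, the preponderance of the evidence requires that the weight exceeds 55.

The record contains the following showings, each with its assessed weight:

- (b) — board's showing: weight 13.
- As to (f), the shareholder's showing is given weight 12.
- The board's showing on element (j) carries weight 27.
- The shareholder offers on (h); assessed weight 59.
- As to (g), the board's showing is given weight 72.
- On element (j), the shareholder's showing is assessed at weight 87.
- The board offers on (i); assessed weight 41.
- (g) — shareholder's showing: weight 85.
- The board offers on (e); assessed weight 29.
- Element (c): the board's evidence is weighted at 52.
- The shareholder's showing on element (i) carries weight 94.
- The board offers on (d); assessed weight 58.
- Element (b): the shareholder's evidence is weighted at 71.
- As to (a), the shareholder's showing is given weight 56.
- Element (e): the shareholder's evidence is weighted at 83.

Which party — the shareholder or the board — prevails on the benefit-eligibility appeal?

shareholder

— Issue I —
Stage I.1 — burden on shareholder; standard: the balance of probabilities (weight is at least 55).
    (a): 56 ≥ 55 [met]
    (b): 71 − 13 = 58 ≥ 55 [met]
  The shareholder carries Stage I.1; the board now bears the burden.
Stage I.2 — burden on board; standard: the balance of probabilities (weight is at least 55).
    (c): 52 < 55 [not met]
    (d): 58 ≥ 55 [met]
  The board does not carry Stage I.2.
The shareholder prevails on this issue.
— Issue II —
Stage II.1 — burden on shareholder; standard: a preponderance (weight exceeds 51).
    (e): 83 − 29 = 54 > 51 [met]
  Stage II.1 is satisfied; the shareholder continues to bear the burden.
Stage II.2 — burden on shareholder; standard: a scintilla of evidence (weight is at least 12).
    (f): 12 ≥ 12 [met]
    (g): 85 − 72 = 13 ≥ 12 [met]
  Stage II.2 carried; the final stage is satisfied.
All stages carried — the shareholder prevails on this issue.
— Issue III —
Stage III.1 — burden on shareholder; standard: the preponderance of the evidence (weight exceeds 55).
    (h): 59 > 55 [met]
    (i): 94 − 41 = 53 ≤ 55 [not met]
  Stage III.1 not carried; the shareholder fails its burden.
The board prevails on this issue.
Per-issue: Issue I → shareholder; Issue II → shareholder; Issue III → board. The shareholder must prevail on a majority of issues; overall, the shareholder prevails.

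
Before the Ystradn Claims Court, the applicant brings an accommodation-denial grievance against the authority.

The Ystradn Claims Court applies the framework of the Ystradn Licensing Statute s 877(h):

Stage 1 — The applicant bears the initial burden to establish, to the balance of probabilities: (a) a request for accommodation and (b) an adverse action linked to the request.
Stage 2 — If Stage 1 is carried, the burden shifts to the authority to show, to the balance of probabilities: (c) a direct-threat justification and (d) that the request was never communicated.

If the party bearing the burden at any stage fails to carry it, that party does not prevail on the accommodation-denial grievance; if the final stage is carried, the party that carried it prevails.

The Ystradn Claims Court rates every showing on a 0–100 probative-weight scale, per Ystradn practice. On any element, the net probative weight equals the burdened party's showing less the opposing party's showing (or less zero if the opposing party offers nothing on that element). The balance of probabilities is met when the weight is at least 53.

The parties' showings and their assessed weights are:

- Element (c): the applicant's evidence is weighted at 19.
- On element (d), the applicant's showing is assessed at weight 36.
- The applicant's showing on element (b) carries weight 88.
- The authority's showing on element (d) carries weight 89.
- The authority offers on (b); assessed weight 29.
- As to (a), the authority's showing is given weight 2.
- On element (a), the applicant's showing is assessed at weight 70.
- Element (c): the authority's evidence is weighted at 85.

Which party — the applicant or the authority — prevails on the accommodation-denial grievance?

At Stage 1 the applicant must meet the balance of probabilities (weight is at least 53): on (a) the weight is 70 less the opposing 2 gives net 68, ≥ 53, so (a) meets the standard; on (b) the weight is 88 less the opposing 29 gives net 59, ≥ 53, so (b) meets the standard.
  Stage 1 is satisfied; the onus moves to the authority.
At Stage 2 the authority must meet the balance of probabilities (weight is at least 53): on (c) the weight is 85 less the opposing 19 gives net 66, which does reach 53, so (c) meets the standard; on (d) the weight is 89 less the opposing 36 gives net 53, ≥ 53, so (d) meets the standard.
  Stage 2 carried; the final stage is satisfied.
All stages carried — the authority prevails.

authority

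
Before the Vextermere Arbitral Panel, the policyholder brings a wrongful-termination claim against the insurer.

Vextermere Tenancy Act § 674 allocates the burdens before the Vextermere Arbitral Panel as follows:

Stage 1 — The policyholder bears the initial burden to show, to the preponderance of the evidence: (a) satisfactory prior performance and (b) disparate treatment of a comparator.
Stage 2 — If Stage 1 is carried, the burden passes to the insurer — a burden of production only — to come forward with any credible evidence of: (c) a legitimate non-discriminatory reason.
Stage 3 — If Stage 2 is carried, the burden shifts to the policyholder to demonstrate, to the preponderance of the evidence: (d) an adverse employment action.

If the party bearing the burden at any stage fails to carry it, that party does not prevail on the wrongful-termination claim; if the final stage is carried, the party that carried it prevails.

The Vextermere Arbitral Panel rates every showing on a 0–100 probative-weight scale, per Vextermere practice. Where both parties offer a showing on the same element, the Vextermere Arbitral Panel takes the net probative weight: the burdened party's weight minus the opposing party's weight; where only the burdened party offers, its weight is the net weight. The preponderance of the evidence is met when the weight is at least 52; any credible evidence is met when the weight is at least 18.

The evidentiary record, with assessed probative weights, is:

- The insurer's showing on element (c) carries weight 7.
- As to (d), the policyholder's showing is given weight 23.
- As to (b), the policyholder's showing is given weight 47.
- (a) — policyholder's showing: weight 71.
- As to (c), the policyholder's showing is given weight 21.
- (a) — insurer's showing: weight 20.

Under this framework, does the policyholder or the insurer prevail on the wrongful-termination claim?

Stage 1 — burden on policyholder; standard: the preponderance of the evidence (weight is at least 52).
    (a): 71 − 20 = 51 < 52 [not met]
    (b): 47 < 52 [not met]
  Not every element is met, so the policyholder fails to carry Stage 1.
The insurer prevails.

insurer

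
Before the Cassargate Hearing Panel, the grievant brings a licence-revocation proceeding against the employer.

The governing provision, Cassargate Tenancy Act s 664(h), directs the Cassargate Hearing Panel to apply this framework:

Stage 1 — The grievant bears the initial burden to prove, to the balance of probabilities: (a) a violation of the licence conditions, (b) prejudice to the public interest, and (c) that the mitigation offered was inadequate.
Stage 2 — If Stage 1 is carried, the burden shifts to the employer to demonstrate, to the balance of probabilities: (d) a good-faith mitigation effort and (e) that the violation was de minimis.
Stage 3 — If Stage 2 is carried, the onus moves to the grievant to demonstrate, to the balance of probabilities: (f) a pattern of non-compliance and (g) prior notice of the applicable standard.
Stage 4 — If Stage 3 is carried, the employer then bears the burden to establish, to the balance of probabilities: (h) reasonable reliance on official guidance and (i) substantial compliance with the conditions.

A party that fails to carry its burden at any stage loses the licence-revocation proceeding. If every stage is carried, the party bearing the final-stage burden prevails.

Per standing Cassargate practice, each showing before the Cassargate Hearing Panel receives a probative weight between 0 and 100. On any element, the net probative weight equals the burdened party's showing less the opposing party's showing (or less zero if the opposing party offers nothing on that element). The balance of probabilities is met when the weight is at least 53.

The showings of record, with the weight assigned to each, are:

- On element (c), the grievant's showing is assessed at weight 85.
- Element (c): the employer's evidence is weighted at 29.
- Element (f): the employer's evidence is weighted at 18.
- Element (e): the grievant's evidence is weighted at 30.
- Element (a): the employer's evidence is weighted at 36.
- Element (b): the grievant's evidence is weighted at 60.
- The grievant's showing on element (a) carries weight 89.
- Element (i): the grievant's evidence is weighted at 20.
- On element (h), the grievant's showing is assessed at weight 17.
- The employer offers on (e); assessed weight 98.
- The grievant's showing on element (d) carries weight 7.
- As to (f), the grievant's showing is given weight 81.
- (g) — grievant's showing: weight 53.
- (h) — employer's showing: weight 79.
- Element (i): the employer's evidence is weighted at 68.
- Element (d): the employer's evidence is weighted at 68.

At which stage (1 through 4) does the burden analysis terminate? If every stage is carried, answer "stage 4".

stage 4

Stage 1 — burden on grievant; standard: the balance of probabilities (weight is at least 53).
    (a): 89 − 36 = 53 ≥ 53 [met]
    (b): 60 ≥ 53 [met]
    (c): 85 − 29 = 56 ≥ 53 [met]
  All elements met. The burden passes to the employer.
Stage 2 — burden on employer; standard: the balance of probabilities (weight is at least 53).
    (d): 68 − 7 = 61 ≥ 53 [met]
    (e): 98 − 30 = 68 ≥ 53 [met]
  Stage 2 is satisfied; the onus moves to the grievant.
Stage 3 — burden on grievant; standard: the balance of probabilities (weight is at least 53).
    (f): 81 − 18 = 63 ≥ 53 [met]
    (g): 53 ≥ 53 [met]
  All elements met. The burden passes to the employer.
Stage 4 — burden on employer; standard: the balance of probabilities (weight is at least 53).
    (h): 79 − 17 = 62 ≥ 53 [met]
    (i): 68 − 20 = 48 < 53 [not met]
  Not every element is met, so the employer fails to carry Stage 4.
The grievant prevails.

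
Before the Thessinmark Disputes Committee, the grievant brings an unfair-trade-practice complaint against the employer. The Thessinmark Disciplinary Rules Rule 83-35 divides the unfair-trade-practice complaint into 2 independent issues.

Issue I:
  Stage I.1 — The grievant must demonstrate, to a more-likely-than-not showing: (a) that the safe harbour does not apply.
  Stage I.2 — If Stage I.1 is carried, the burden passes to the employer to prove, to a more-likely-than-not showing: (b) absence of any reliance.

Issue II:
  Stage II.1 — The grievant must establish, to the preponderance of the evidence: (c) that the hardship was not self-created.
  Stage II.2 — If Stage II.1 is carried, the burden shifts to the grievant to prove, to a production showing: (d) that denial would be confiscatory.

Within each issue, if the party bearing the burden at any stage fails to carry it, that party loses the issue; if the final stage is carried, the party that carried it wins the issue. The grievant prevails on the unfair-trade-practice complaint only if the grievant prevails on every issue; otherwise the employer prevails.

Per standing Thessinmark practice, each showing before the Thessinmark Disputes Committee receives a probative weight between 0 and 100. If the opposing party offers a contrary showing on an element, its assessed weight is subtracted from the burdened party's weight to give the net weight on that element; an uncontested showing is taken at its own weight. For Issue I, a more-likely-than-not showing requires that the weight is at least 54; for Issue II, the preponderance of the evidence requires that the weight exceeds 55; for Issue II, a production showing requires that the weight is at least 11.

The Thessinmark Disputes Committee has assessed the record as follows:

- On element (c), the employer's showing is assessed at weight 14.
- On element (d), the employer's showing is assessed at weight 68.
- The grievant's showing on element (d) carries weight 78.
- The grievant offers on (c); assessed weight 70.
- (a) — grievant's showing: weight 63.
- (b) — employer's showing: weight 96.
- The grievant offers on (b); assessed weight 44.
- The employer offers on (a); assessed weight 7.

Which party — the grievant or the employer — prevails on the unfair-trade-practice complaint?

employer

— Issue I —
Stage I.1 (grievant, a more-likely-than-not showing, weight is at least 54): (a) net 63−7=56 ≥ 54 — meets.
  Stage I.1 is satisfied; the onus moves to the employer.
Stage I.2 (employer, a more-likely-than-not showing, weight is at least 54): (b) net 96−44=52 < 54 — fails.
  Stage I.2 not carried; the employer fails its burden.
So the grievant prevails on this issue.
— Issue II —
Stage II.1 — burden on grievant; standard: the preponderance of the evidence (weight exceeds 55).
    (c): 70 − 14 = 56 > 55 [met]
  Stage II.1 carried; the burden remains with the grievant.
Stage II.2 — burden on grievant; standard: a production showing (weight is at least 11).
    (d): 78 − 68 = 10 < 11 [not met]
  The grievant does not carry Stage II.2.
The analysis ends at Stage II.2; the employer prevails on this issue.
Per-issue: Issue I → grievant; Issue II → employer. The grievant must prevail on every issue; overall, the employer prevails.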